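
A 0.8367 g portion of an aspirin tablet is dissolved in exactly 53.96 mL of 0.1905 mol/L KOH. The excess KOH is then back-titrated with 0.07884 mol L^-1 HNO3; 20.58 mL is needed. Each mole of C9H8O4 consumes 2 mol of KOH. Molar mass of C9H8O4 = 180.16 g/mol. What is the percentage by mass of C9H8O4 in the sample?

Total n(KOH) added = 0.1905 x 0.05396 = 0.01028 mol.
n(HNO3) used = 0.07884 x 0.02058 = 0.001623 mol, which equals the excess n(KOH).
So n(KOH) consumed by the sample = 0.01028 - 0.001623 = 0.008657 mol.
n(C9H8O4) = 0.008657 / 2 = 0.004328 mol.
mass C9H8O4 = 0.004328 x 180.16 = 0.7798 g, so %C9H8O4 = 0.7798/0.8367 x 100 = 93.2%.

93.2%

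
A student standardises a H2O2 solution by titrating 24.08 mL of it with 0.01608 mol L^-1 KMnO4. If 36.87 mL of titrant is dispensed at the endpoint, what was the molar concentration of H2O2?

n(KMnO4) = 0.01608 x 0.03687 = 0.0005929 mol.
From the balanced equation, 2 mol KMnO4 reacts with 5 mol H2O2, so n(H2O2) = 0.0005929 x 5/2 = 0.001482 mol.
[H2O2] = 0.001482 / 0.02408 L = 0.0616 M.

0.0616 M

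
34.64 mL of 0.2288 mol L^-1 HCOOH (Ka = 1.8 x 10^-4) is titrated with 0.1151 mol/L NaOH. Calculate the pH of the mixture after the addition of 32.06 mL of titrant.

Initial n(HCOOH) = 0.2288 x 0.03464 = 0.007926 mol.
n(NaOH) added = 0.1151 x 0.03206 = 0.003690 mol, converting that many moles of HCOOH to HCOO-.
Remaining n(HCOOH) = 0.004236 mol; n(HCOO-) = 0.003690 mol.
By Henderson-Hasselbalch, pH = pKa + log([A^-]/[HA]) = 3.74 + log(0.003690/0.004236) = 3.74 + (-0.06) = 3.68.

3.68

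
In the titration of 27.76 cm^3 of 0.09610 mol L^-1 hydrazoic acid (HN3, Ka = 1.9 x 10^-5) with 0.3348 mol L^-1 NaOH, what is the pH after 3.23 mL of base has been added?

4.55

Initial n(HN3) = 0.09610 x 0.02776 = 0.002668 mol.
n(NaOH) added = 0.3348 x 0.003230 = 0.001081 mol, converting that many moles of HN3 to N3-.
Remaining n(HN3) = 0.001586 mol; n(N3-) = 0.001081 mol.
By Henderson-Hasselbalch, pH = pKa + log([A^-]/[HA]) = 4.72 + log(0.001081/0.001586) = 4.72 + (-0.17) = 4.55.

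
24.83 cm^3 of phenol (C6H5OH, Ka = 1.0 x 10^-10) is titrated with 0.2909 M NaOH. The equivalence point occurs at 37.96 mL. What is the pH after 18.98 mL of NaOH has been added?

10.00

18.98 mL is exactly half the equivalence volume (37.96/2), i.e. the half-equivalence point.
There, n(HA) = n(A^-), so pH = pKa = -log(1.0 x 10^-10) = 10.00.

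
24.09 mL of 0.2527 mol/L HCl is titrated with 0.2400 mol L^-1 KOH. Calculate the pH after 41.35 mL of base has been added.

12.77

n(acid) = 0.2527 x 0.02409 = 0.006088 mol; n(KOH) added = 0.2400 x 0.04135 = 0.009924 mol.
Base is in excess by 0.009924 - 0.006088 = 0.003836 mol in a total volume of 0.06544 L.
[OH^-] = 0.003836/0.06544 = 0.05863 M, so pOH = 1.23 and pH = 14.00 - 1.23 = 12.77.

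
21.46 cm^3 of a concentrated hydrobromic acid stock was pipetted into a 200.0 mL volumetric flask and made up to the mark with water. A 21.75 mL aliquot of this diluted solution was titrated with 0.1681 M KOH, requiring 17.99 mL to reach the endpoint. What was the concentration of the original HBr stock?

1.30 M

n(KOH) = 0.1681 x 0.01799 = 0.003024 mol.
n(HBr) in the aliquot = 0.003024 mol.
[diluted HBr] = 0.003024 / 0.02175 = 0.1390 M.
Dilution factor = 200.0/21.46 = 9.320, so [stock] = 0.1390 x 9.320 = 1.30 M.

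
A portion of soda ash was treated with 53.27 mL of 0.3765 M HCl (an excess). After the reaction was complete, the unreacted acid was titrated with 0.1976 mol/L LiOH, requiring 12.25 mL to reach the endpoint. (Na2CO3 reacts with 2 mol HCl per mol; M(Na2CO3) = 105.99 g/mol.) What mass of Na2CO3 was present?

Total n(HCl) added = 0.3765 x 0.05327 = 0.02006 mol.
n(LiOH) used = 0.1976 x 0.01225 = 0.002421 mol, which equals the excess n(HCl).
So n(HCl) consumed by the sample = 0.02006 - 0.002421 = 0.01764 mol.
n(Na2CO3) = 0.01764 / 2 = 0.008818 mol.
mass = 0.008818 mol x 105.99 g/mol = 0.935 g.

0.935 g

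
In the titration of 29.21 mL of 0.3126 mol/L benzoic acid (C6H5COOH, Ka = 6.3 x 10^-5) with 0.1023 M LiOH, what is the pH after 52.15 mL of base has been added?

Initial n(C6H5COOH) = 0.3126 x 0.02921 = 0.009131 mol.
n(LiOH) added = 0.1023 x 0.05215 = 0.005335 mol, converting that many moles of C6H5COOH to C6H5COO-.
Remaining n(C6H5COOH) = 0.003796 mol; n(C6H5COO-) = 0.005335 mol.
By Henderson-Hasselbalch, pH = pKa + log([A^-]/[HA]) = 4.20 + log(0.005335/0.003796) = 4.20 + (+0.15) = 4.35.

4.35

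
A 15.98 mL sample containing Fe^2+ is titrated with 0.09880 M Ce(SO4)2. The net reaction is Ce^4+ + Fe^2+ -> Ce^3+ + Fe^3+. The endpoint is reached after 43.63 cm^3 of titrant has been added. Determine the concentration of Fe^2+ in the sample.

n(Ce(SO4)2) = 0.09880 x 0.04363 = 0.004311 mol.
From the balanced equation, 1 mol Ce(SO4)2 reacts with 1 mol Fe^2+, so n(Fe^2+) = 0.004311 x 1/1 = 0.004311 mol.
[Fe^2+] = 0.004311 / 0.01598 L = 0.270 M.

0.270 M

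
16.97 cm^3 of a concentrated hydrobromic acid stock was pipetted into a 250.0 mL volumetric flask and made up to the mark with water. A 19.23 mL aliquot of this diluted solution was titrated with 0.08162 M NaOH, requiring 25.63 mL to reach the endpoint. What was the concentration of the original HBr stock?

n(NaOH) = 0.08162 x 0.02563 = 0.002092 mol.
n(HBr) in the aliquot = 0.002092 mol.
[diluted HBr] = 0.002092 / 0.01923 = 0.1088 M.
Dilution factor = 250.0/16.97 = 14.73, so [stock] = 0.1088 x 14.73 = 1.60 M.

1.60 M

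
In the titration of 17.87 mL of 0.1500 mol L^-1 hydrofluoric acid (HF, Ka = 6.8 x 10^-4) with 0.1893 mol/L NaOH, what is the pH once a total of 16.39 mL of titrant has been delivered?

n(acid) = 0.1500 x 0.01787 = 0.002680 mol; n(NaOH) added = 0.1893 x 0.01639 = 0.003103 mol.
Base is in excess by 0.003103 - 0.002680 = 0.0004221 mol in a total volume of 0.03426 L.
[OH^-] = 0.0004221/0.03426 = 0.01232 M, so pOH = 1.91 and pH = 14.00 - 1.91 = 12.09.

12.09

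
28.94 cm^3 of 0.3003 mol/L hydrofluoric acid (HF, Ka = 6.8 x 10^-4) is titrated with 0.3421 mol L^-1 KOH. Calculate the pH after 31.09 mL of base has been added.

12.51

n(acid) = 0.3003 x 0.02894 = 0.008691 mol; n(KOH) added = 0.3421 x 0.03109 = 0.01064 mol.
Base is in excess by 0.01064 - 0.008691 = 0.001945 mol in a total volume of 0.06003 L.
[OH^-] = 0.001945/0.06003 = 0.03240 M, so pOH = 1.49 and pH = 14.00 - 1.49 = 12.51.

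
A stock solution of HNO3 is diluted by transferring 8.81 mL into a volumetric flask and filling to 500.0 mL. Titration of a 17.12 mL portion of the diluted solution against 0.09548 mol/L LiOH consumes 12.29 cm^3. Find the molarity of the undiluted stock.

3.89 M

n(LiOH) = 0.09548 x 0.01229 = 0.001173 mol.
n(HNO3) in the aliquot = 0.001173 mol.
[diluted HNO3] = 0.001173 / 0.01712 = 0.06854 M.
Dilution factor = 500.0/8.810 = 56.75, so [stock] = 0.06854 x 56.75 = 3.89 M.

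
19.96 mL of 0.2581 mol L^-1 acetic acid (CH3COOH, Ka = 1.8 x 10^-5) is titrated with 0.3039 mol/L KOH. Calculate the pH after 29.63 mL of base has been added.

n(acid) = 0.2581 x 0.01996 = 0.005152 mol; n(KOH) added = 0.3039 x 0.02963 = 0.009005 mol.
Base is in excess by 0.009005 - 0.005152 = 0.003853 mol in a total volume of 0.04959 L.
[OH^-] = 0.003853/0.04959 = 0.07769 M, so pOH = 1.11 and pH = 14.00 - 1.11 = 12.89.

12.89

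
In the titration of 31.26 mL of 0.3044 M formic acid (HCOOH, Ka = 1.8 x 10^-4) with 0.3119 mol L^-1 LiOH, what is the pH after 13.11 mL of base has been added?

Initial n(HCOOH) = 0.3044 x 0.03126 = 0.009516 mol.
n(LiOH) added = 0.3119 x 0.01311 = 0.004089 mol, converting that many moles of HCOOH to HCOO-.
Remaining n(HCOOH) = 0.005427 mol; n(HCOO-) = 0.004089 mol.
By Henderson-Hasselbalch, pH = pKa + log([A^-]/[HA]) = 3.74 + log(0.004089/0.005427) = 3.74 + (-0.12) = 3.62.

3.62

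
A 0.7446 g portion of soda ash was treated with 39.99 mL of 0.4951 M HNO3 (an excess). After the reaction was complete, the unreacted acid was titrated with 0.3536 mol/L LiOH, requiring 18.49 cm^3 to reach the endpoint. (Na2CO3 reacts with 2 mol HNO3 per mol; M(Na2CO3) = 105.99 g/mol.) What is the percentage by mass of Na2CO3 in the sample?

94.4%

Total n(HNO3) added = 0.4951 x 0.03999 = 0.01980 mol.
n(LiOH) used = 0.3536 x 0.01849 = 0.006538 mol, which equals the excess n(HNO3).
So n(HNO3) consumed by the sample = 0.01980 - 0.006538 = 0.01326 mol.
n(Na2CO3) = 0.01326 / 2 = 0.006630 mol.
mass Na2CO3 = 0.006630 x 105.99 = 0.7028 g, so %Na2CO3 = 0.7028/0.7446 x 100 = 94.4%.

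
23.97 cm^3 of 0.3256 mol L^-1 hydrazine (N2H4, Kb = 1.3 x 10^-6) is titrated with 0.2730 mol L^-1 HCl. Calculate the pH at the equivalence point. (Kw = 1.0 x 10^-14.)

4.47

n(N2H4) = 0.3256 x 0.02397 = 0.007805 mol; V(HCl) at equivalence = 0.007805/0.2730 = 0.02859 L.
At equivalence the base is fully converted to N2H5+; total volume = 0.05256 L, so [N2H5+] = 0.007805/0.05256 = 0.1485 M.
Ka(N2H5+) = Kw/Kb = 1.0e-14 / 1.3 x 10^-6 = 7.69e-9.
[H^+] = sqrt(Ka x [N2H5+]) = sqrt(7.69e-9 x 0.1485) = 3.38e-5 M.
pH = -log(3.38e-5) = 4.47.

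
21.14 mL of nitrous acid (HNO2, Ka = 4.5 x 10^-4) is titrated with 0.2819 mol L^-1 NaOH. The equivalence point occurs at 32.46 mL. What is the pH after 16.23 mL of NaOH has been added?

16.23 mL is exactly half the equivalence volume (32.46/2), i.e. the half-equivalence point.
There, n(HA) = n(A^-), so pH = pKa = -log(4.5 x 10^-4) = 3.35.

3.35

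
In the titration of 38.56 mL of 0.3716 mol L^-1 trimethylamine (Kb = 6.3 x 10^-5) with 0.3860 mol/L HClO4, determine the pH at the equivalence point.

5.26

n((CH3)3N) = 0.3716 x 0.03856 = 0.01433 mol; V(HClO4) at equivalence = 0.01433/0.3860 = 0.03712 L.
At equivalence the base is fully converted to (CH3)3NH+; total volume = 0.07568 L, so [(CH3)3NH+] = 0.01433/0.07568 = 0.1893 M.
Ka((CH3)3NH+) = Kw/Kb = 1.0e-14 / 6.3 x 10^-5 = 1.59e-10.
[H^+] = sqrt(Ka x [(CH3)3NH+]) = sqrt(1.59e-10 x 0.1893) = 5.48e-6 M.
pH = -log(5.48e-6) = 5.26.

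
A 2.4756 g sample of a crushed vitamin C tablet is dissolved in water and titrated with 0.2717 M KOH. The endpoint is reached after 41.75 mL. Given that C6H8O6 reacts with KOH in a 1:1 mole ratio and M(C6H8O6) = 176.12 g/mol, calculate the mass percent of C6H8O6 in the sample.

80.7%

n(KOH) = 0.2717 x 0.04175 = 0.01134 mol.
n(C6H8O6) = 0.01134 / 1 = 0.01134 mol.
mass of C6H8O6 = 0.01134 x 176.12 = 1.998 g.
% purity = 1.998 / 2.4756 x 100 = 80.7%.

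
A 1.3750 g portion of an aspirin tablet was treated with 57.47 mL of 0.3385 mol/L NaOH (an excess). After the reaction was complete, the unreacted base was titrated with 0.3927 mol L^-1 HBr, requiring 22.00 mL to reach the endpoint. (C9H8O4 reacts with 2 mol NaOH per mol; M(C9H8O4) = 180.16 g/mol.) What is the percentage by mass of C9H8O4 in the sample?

Total n(NaOH) added = 0.3385 x 0.05747 = 0.01945 mol.
n(HBr) used = 0.3927 x 0.02200 = 0.008639 mol, which equals the excess n(NaOH).
So n(NaOH) consumed by the sample = 0.01945 - 0.008639 = 0.01081 mol.
n(C9H8O4) = 0.01081 / 2 = 0.005407 mol.
mass C9H8O4 = 0.005407 x 180.16 = 0.9741 g, so %C9H8O4 = 0.9741/1.3750 x 100 = 70.8%.

70.8%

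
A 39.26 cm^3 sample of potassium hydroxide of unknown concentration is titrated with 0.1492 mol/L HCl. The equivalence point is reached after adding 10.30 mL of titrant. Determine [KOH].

n(HCl) delivered = 0.1492 x 0.01030 = 0.001537 mol.
For a 1:1 reaction, n(KOH) = 0.001537 mol.
[KOH] = 0.001537 mol / 0.03926 L = 0.0391 M.

0.0391 M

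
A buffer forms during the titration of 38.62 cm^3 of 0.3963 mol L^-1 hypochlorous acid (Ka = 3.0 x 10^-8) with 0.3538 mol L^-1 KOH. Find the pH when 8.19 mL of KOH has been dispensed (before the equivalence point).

Initial n(HClO) = 0.3963 x 0.03862 = 0.01531 mol.
n(KOH) added = 0.3538 x 0.008190 = 0.002898 mol, converting that many moles of HClO to ClO-.
Remaining n(HClO) = 0.01241 mol; n(ClO-) = 0.002898 mol.
By Henderson-Hasselbalch, pH = pKa + log([A^-]/[HA]) = 7.52 + log(0.002898/0.01241) = 7.52 + (-0.63) = 6.89.

6.89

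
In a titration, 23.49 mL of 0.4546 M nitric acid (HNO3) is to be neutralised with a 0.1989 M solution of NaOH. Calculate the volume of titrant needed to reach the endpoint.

n(HNO3) = 0.4546 mol/L x 0.02349 L = 0.01068 mol.
At equivalence n(NaOH) = n(HNO3) = 0.01068 mol.
V(NaOH) = 0.01068 / 0.1989 = 0.05369 L = 53.7 mL.

53.7 mL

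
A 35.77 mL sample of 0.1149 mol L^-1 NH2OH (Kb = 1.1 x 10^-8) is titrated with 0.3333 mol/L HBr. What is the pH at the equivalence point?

n(NH2OH) = 0.1149 x 0.03577 = 0.004110 mol; V(HBr) at equivalence = 0.004110/0.3333 = 0.01233 L.
At equivalence the base is fully converted to NH3OH+; total volume = 0.04810 L, so [NH3OH+] = 0.004110/0.04810 = 0.08544 M.
Ka(NH3OH+) = Kw/Kb = 1.0e-14 / 1.1 x 10^-8 = 9.09e-7.
[H^+] = sqrt(Ka x [NH3OH+]) = sqrt(9.09e-7 x 0.08544) = 0.000279 M.
pH = -log(0.000279) = 3.55.

3.55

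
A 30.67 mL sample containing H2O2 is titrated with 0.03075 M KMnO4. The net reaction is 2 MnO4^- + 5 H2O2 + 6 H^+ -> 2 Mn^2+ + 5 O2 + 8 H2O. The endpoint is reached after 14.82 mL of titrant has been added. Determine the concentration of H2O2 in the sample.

n(KMnO4) = 0.03075 x 0.01482 = 0.0004557 mol.
From the balanced equation, 2 mol KMnO4 reacts with 5 mol H2O2, so n(H2O2) = 0.0004557 x 5/2 = 0.001139 mol.
[H2O2] = 0.001139 / 0.03067 L = 0.0371 M.

0.0371 M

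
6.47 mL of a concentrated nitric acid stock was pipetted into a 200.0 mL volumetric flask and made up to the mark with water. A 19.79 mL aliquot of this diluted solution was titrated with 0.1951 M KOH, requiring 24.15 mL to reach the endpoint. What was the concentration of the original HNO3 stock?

n(KOH) = 0.1951 x 0.02415 = 0.004712 mol.
n(HNO3) in the aliquot = 0.004712 mol.
[diluted HNO3] = 0.004712 / 0.01979 = 0.2381 M.
Dilution factor = 200.0/6.470 = 30.91, so [stock] = 0.2381 x 30.91 = 7.36 M.

7.36 M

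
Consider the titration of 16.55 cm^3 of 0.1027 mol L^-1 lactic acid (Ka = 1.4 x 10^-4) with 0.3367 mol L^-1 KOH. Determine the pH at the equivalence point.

n(HC3H5O3) = 0.1027 x 0.01655 = 0.001700 mol; V(KOH) at equivalence = 0.001700/0.3367 = 0.005048 L.
At equivalence all the acid is converted to C3H5O3-; total volume = 0.01655 + 0.005048 = 0.02160 L, so [C3H5O3-] = 0.001700/0.02160 = 0.07870 M.
Kb = Kw/Ka = 1.0e-14 / 1.4 x 10^-4 = 7.14e-11.
[OH^-] = sqrt(Kb x [C3H5O3-]) = sqrt(7.14e-11 x 0.07870) = 2.37e-6 M.
pOH = 5.63, so pH = 14.00 - 5.63 = 8.37.

8.37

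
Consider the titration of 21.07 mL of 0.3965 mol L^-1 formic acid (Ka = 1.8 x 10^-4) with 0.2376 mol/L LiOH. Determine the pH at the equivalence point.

8.46

n(HCOOH) = 0.3965 x 0.02107 = 0.008354 mol; V(LiOH) at equivalence = 0.008354/0.2376 = 0.03516 L.
At equivalence all the acid is converted to HCOO-; total volume = 0.02107 + 0.03516 = 0.05623 L, so [HCOO-] = 0.008354/0.05623 = 0.1486 M.
Kb = Kw/Ka = 1.0e-14 / 1.8 x 10^-4 = 5.56e-11.
[OH^-] = sqrt(Kb x [HCOO-]) = sqrt(5.56e-11 x 0.1486) = 2.87e-6 M.
pOH = 5.54, so pH = 14.00 - 5.54 = 8.46.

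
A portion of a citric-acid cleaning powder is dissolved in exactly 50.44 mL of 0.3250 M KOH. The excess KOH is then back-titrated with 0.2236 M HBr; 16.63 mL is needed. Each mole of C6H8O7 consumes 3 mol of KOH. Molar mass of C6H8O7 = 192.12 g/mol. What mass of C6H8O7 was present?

Total n(KOH) added = 0.3250 x 0.05044 = 0.01639 mol.
n(HBr) used = 0.2236 x 0.01663 = 0.003718 mol, which equals the excess n(KOH).
So n(KOH) consumed by the sample = 0.01639 - 0.003718 = 0.01267 mol.
n(C6H8O7) = 0.01267 / 3 = 0.004225 mol.
mass = 0.004225 mol x 192.12 g/mol = 0.812 g.

0.812 g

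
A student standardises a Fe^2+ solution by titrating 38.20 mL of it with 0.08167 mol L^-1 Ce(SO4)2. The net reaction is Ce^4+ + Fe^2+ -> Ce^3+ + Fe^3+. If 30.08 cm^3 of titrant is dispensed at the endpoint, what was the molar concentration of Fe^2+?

n(Ce(SO4)2) = 0.08167 x 0.03008 = 0.002457 mol.
From the balanced equation, 1 mol Ce(SO4)2 reacts with 1 mol Fe^2+, so n(Fe^2+) = 0.002457 x 1/1 = 0.002457 mol.
[Fe^2+] = 0.002457 / 0.03820 L = 0.0643 M.

0.0643 M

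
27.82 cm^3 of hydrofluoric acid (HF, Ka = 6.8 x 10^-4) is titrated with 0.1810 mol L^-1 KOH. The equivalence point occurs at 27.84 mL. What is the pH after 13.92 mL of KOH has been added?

13.92 mL is exactly half the equivalence volume (27.84/2), i.e. the half-equivalence point.
There, n(HA) = n(A^-), so pH = pKa = -log(6.8 x 10^-4) = 3.17.

3.17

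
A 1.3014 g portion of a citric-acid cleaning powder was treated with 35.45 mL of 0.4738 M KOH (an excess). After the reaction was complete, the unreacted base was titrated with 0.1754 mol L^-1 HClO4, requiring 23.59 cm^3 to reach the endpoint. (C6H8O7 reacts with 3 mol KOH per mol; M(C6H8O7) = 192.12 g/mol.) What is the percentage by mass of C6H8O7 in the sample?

Total n(KOH) added = 0.4738 x 0.03545 = 0.01680 mol.
n(HClO4) used = 0.1754 x 0.02359 = 0.004138 mol, which equals the excess n(KOH).
So n(KOH) consumed by the sample = 0.01680 - 0.004138 = 0.01266 mol.
n(C6H8O7) = 0.01266 / 3 = 0.004220 mol.
mass C6H8O7 = 0.004220 x 192.12 = 0.8107 g, so %C6H8O7 = 0.8107/1.3014 x 100 = 62.3%.

62.3%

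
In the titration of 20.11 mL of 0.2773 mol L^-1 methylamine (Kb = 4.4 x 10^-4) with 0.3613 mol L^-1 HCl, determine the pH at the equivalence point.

n(CH3NH2) = 0.2773 x 0.02011 = 0.005577 mol; V(HCl) at equivalence = 0.005577/0.3613 = 0.01543 L.
At equivalence the base is fully converted to CH3NH3+; total volume = 0.03554 L, so [CH3NH3+] = 0.005577/0.03554 = 0.1569 M.
Ka(CH3NH3+) = Kw/Kb = 1.0e-14 / 4.4 x 10^-4 = 2.27e-11.
[H^+] = sqrt(Ka x [CH3NH3+]) = sqrt(2.27e-11 x 0.1569) = 1.89e-6 M.
pH = -log(1.89e-6) = 5.72.

5.72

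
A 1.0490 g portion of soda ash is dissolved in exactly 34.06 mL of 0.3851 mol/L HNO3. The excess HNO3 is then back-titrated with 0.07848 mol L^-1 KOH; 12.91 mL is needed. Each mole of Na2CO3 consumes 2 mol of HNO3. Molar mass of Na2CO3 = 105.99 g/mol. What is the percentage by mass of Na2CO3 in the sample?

Total n(HNO3) added = 0.3851 x 0.03406 = 0.01312 mol.
n(KOH) used = 0.07848 x 0.01291 = 0.001013 mol, which equals the excess n(HNO3).
So n(HNO3) consumed by the sample = 0.01312 - 0.001013 = 0.01210 mol.
n(Na2CO3) = 0.01210 / 2 = 0.006052 mol.
mass Na2CO3 = 0.006052 x 105.99 = 0.6414 g, so %Na2CO3 = 0.6414/1.0490 x 100 = 61.1%.

61.1%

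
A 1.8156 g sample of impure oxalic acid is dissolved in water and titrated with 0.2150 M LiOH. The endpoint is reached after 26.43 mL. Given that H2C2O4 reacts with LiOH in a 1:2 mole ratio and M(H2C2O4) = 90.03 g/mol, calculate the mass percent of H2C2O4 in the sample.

n(LiOH) = 0.2150 x 0.02643 = 0.005682 mol.
n(H2C2O4) = 0.005682 / 2 = 0.002841 mol.
mass of H2C2O4 = 0.002841 x 90.03 = 0.2558 g.
% purity = 0.2558 / 1.8156 x 100 = 14.1%.

14.1%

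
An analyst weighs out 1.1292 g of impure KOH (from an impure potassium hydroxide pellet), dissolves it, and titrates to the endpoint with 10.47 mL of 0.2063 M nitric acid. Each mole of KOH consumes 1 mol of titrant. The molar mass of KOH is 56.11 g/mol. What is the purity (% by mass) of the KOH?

n(HNO3) = 0.2063 x 0.01047 = 0.002160 mol.
n(KOH) = 0.002160 / 1 = 0.002160 mol.
mass of KOH = 0.002160 x 56.11 = 0.1212 g.
% purity = 0.1212 / 1.1292 x 100 = 10.7%.

10.7%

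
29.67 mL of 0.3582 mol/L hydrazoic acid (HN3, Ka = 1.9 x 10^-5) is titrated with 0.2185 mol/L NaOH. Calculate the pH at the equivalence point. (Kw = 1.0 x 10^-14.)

8.93

n(HN3) = 0.3582 x 0.02967 = 0.01063 mol; V(NaOH) at equivalence = 0.01063/0.2185 = 0.04864 L.
At equivalence all the acid is converted to N3-; total volume = 0.02967 + 0.04864 = 0.07831 L, so [N3-] = 0.01063/0.07831 = 0.1357 M.
Kb = Kw/Ka = 1.0e-14 / 1.9 x 10^-5 = 5.26e-10.
[OH^-] = sqrt(Kb x [N3-]) = sqrt(5.26e-10 x 0.1357) = 8.45e-6 M.
pOH = 5.07, so pH = 14.00 - 5.07 = 8.93.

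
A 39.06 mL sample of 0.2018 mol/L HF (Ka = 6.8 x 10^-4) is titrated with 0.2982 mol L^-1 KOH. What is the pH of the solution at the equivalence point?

n(HF) = 0.2018 x 0.03906 = 0.007882 mol; V(KOH) at equivalence = 0.007882/0.2982 = 0.02643 L.
At equivalence all the acid is converted to F-; total volume = 0.03906 + 0.02643 = 0.06549 L, so [F-] = 0.007882/0.06549 = 0.1204 M.
Kb = Kw/Ka = 1.0e-14 / 6.8 x 10^-4 = 1.47e-11.
[OH^-] = sqrt(Kb x [F-]) = sqrt(1.47e-11 x 0.1204) = 1.33e-6 M.
pOH = 5.88, so pH = 14.00 - 5.88 = 8.12.

8.12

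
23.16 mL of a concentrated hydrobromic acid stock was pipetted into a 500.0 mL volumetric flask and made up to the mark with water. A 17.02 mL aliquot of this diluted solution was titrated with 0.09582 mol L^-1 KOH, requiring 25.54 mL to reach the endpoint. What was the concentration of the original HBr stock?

n(KOH) = 0.09582 x 0.02554 = 0.002447 mol.
n(HBr) in the aliquot = 0.002447 mol.
[diluted HBr] = 0.002447 / 0.01702 = 0.1438 M.
Dilution factor = 500.0/23.16 = 21.59, so [stock] = 0.1438 x 21.59 = 3.10 M.

3.10 M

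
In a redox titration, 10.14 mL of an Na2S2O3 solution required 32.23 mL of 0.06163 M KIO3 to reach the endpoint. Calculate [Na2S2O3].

1.18 M

n(KIO3) = 0.06163 x 0.03223 = 0.001986 mol.
From the balanced equation, 1 mol KIO3 reacts with 6 mol Na2S2O3, so n(Na2S2O3) = 0.001986 x 6/1 = 0.01192 mol.
[Na2S2O3] = 0.01192 / 0.01014 L = 1.18 M.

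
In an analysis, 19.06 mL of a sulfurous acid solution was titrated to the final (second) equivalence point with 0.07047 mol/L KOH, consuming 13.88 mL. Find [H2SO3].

n(KOH) = 0.07047 x 0.01388 = 0.0009781 mol.
At the final (second) equivalence point, 2 mol OH^- react per mol H2SO3, so n(H2SO3) = 0.0009781 / 2 = 0.0004891 mol.
[H2SO3] = 0.0004891 / 0.01906 L = 0.0257 M.

0.0257 M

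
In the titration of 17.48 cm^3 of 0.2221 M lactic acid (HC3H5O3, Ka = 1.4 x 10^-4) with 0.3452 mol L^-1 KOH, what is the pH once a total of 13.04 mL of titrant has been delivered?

12.31

n(acid) = 0.2221 x 0.01748 = 0.003882 mol; n(KOH) added = 0.3452 x 0.01304 = 0.004501 mol.
Base is in excess by 0.004501 - 0.003882 = 0.0006191 mol in a total volume of 0.03052 L.
[OH^-] = 0.0006191/0.03052 = 0.02029 M, so pOH = 1.69 and pH = 14.00 - 1.69 = 12.31.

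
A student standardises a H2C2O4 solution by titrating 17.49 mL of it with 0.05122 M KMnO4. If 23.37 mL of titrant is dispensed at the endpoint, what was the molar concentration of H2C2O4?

n(KMnO4) = 0.05122 x 0.02337 = 0.001197 mol.
From the balanced equation, 2 mol KMnO4 reacts with 5 mol H2C2O4, so n(H2C2O4) = 0.001197 x 5/2 = 0.002993 mol.
[H2C2O4] = 0.002993 / 0.01749 L = 0.171 M.

0.171 M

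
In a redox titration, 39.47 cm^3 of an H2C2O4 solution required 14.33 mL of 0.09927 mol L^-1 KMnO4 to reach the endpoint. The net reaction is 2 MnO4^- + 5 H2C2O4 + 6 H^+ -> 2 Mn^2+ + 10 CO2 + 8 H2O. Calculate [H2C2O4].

0.0901 M

n(KMnO4) = 0.09927 x 0.01433 = 0.001423 mol.
From the balanced equation, 2 mol KMnO4 reacts with 5 mol H2C2O4, so n(H2C2O4) = 0.001423 x 5/2 = 0.003556 mol.
[H2C2O4] = 0.003556 / 0.03947 L = 0.0901 M.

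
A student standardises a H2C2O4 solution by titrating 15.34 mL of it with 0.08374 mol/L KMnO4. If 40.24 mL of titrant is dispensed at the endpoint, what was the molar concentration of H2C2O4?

n(KMnO4) = 0.08374 x 0.04024 = 0.003370 mol.
From the balanced equation, 2 mol KMnO4 reacts with 5 mol H2C2O4, so n(H2C2O4) = 0.003370 x 5/2 = 0.008424 mol.
[H2C2O4] = 0.008424 / 0.01534 L = 0.549 M.

0.549 M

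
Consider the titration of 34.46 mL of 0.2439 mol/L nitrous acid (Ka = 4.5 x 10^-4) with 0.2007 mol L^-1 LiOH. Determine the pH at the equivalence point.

8.19

n(HNO2) = 0.2439 x 0.03446 = 0.008405 mol; V(LiOH) at equivalence = 0.008405/0.2007 = 0.04188 L.
At equivalence all the acid is converted to NO2-; total volume = 0.03446 + 0.04188 = 0.07634 L, so [NO2-] = 0.008405/0.07634 = 0.1101 M.
Kb = Kw/Ka = 1.0e-14 / 4.5 x 10^-4 = 2.22e-11.
[OH^-] = sqrt(Kb x [NO2-]) = sqrt(2.22e-11 x 0.1101) = 1.56e-6 M.
pOH = 5.81, so pH = 14.00 - 5.81 = 8.19.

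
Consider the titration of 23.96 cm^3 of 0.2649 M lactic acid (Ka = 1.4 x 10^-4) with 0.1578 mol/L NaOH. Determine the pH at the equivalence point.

n(HC3H5O3) = 0.2649 x 0.02396 = 0.006347 mol; V(NaOH) at equivalence = 0.006347/0.1578 = 0.04022 L.
At equivalence all the acid is converted to C3H5O3-; total volume = 0.02396 + 0.04022 = 0.06418 L, so [C3H5O3-] = 0.006347/0.06418 = 0.09889 M.
Kb = Kw/Ka = 1.0e-14 / 1.4 x 10^-4 = 7.14e-11.
[OH^-] = sqrt(Kb x [C3H5O3-]) = sqrt(7.14e-11 x 0.09889) = 2.66e-6 M.
pOH = 5.58, so pH = 14.00 - 5.58 = 8.42.

8.42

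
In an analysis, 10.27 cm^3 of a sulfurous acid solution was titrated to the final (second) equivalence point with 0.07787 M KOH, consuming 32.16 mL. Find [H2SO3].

0.122 M

n(KOH) = 0.07787 x 0.03216 = 0.002504 mol.
At the final (second) equivalence point, 2 mol OH^- react per mol H2SO3, so n(H2SO3) = 0.002504 / 2 = 0.001252 mol.
[H2SO3] = 0.001252 / 0.01027 L = 0.122 M.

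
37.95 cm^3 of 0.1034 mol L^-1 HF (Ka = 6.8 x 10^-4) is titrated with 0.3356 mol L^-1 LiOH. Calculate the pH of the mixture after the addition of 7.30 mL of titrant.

Initial n(HF) = 0.1034 x 0.03795 = 0.003924 mol.
n(LiOH) added = 0.3356 x 0.007300 = 0.002450 mol, converting that many moles of HF to F-.
Remaining n(HF) = 0.001474 mol; n(F-) = 0.002450 mol.
By Henderson-Hasselbalch, pH = pKa + log([A^-]/[HA]) = 3.17 + log(0.002450/0.001474) = 3.17 + (+0.22) = 3.39.

3.39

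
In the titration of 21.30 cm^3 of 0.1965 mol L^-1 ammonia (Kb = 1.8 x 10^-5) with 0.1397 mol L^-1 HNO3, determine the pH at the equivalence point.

n(NH3) = 0.1965 x 0.02130 = 0.004185 mol; V(HNO3) at equivalence = 0.004185/0.1397 = 0.02996 L.
At equivalence the base is fully converted to NH4+; total volume = 0.05126 L, so [NH4+] = 0.004185/0.05126 = 0.08165 M.
Ka(NH4+) = Kw/Kb = 1.0e-14 / 1.8 x 10^-5 = 5.56e-10.
[H^+] = sqrt(Ka x [NH4+]) = sqrt(5.56e-10 x 0.08165) = 6.74e-6 M.
pH = -log(6.74e-6) = 5.17.

5.17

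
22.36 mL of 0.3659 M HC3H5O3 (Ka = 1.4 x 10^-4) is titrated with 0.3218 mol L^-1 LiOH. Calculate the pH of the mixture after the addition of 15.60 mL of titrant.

Initial n(HC3H5O3) = 0.3659 x 0.02236 = 0.008182 mol.
n(LiOH) added = 0.3218 x 0.01560 = 0.005020 mol, converting that many moles of HC3H5O3 to C3H5O3-.
Remaining n(HC3H5O3) = 0.003161 mol; n(C3H5O3-) = 0.005020 mol.
By Henderson-Hasselbalch, pH = pKa + log([A^-]/[HA]) = 3.85 + log(0.005020/0.003161) = 3.85 + (+0.20) = 4.05.

4.05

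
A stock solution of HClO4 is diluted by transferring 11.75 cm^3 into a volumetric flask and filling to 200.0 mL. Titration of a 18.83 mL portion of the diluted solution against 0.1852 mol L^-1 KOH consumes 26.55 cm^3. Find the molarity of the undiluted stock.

4.44 M

n(KOH) = 0.1852 x 0.02655 = 0.004917 mol.
n(HClO4) in the aliquot = 0.004917 mol.
[diluted HClO4] = 0.004917 / 0.01883 = 0.2611 M.
Dilution factor = 200.0/11.75 = 17.02, so [stock] = 0.2611 x 17.02 = 4.44 M.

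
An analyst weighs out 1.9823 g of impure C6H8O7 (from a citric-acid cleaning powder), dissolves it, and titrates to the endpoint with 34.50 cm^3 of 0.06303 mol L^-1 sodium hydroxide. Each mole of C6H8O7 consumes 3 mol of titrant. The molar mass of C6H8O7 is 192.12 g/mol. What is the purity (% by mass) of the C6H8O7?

n(NaOH) = 0.06303 x 0.03450 = 0.002175 mol.
n(C6H8O7) = 0.002175 / 3 = 0.0007248 mol.
mass of C6H8O7 = 0.0007248 x 192.12 = 0.1393 g.
% purity = 0.1393 / 1.9823 x 100 = 7.03%.

7.03%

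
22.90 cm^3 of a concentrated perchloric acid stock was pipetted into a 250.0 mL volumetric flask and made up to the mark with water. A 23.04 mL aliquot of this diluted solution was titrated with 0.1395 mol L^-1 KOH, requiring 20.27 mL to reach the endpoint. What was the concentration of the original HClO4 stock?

1.34 M

n(KOH) = 0.1395 x 0.02027 = 0.002828 mol.
n(HClO4) in the aliquot = 0.002828 mol.
[diluted HClO4] = 0.002828 / 0.02304 = 0.1227 M.
Dilution factor = 250.0/22.90 = 10.92, so [stock] = 0.1227 x 10.92 = 1.34 M.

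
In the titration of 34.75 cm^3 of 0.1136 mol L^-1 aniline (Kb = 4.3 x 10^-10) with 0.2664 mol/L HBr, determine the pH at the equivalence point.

2.87

n(C6H5NH2) = 0.1136 x 0.03475 = 0.003948 mol; V(HBr) at equivalence = 0.003948/0.2664 = 0.01482 L.
At equivalence the base is fully converted to C6H5NH3+; total volume = 0.04957 L, so [C6H5NH3+] = 0.003948/0.04957 = 0.07964 M.
Ka(C6H5NH3+) = Kw/Kb = 1.0e-14 / 4.3 x 10^-10 = 2.33e-5.
[H^+] = sqrt(Ka x [C6H5NH3+]) = sqrt(2.33e-5 x 0.07964) = 0.00136 M.
pH = -log(0.00136) = 2.87.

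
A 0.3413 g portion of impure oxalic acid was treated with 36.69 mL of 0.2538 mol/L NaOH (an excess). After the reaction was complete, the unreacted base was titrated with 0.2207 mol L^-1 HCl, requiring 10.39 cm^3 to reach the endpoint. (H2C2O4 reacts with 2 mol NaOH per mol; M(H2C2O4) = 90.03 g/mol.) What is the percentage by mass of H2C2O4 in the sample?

Total n(NaOH) added = 0.2538 x 0.03669 = 0.009312 mol.
n(HCl) used = 0.2207 x 0.01039 = 0.002293 mol, which equals the excess n(NaOH).
So n(NaOH) consumed by the sample = 0.009312 - 0.002293 = 0.007019 mol.
n(H2C2O4) = 0.007019 / 2 = 0.003509 mol.
mass H2C2O4 = 0.003509 x 90.03 = 0.3160 g, so %H2C2O4 = 0.3160/0.3413 x 100 = 92.6%.

92.6%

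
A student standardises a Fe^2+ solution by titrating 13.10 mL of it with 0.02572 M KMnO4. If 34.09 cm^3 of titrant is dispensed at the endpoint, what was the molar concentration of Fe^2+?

0.335 M

n(KMnO4) = 0.02572 x 0.03409 = 0.0008768 mol.
From the balanced equation, 1 mol KMnO4 reacts with 5 mol Fe^2+, so n(Fe^2+) = 0.0008768 x 5/1 = 0.004384 mol.
[Fe^2+] = 0.004384 / 0.01310 L = 0.335 M.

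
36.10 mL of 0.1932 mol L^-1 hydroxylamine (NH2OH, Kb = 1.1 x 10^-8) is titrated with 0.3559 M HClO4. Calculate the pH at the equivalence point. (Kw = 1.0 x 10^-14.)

3.47

n(NH2OH) = 0.1932 x 0.03610 = 0.006975 mol; V(HClO4) at equivalence = 0.006975/0.3559 = 0.01960 L.
At equivalence the base is fully converted to NH3OH+; total volume = 0.05570 L, so [NH3OH+] = 0.006975/0.05570 = 0.1252 M.
Ka(NH3OH+) = Kw/Kb = 1.0e-14 / 1.1 x 10^-8 = 9.09e-7.
[H^+] = sqrt(Ka x [NH3OH+]) = sqrt(9.09e-7 x 0.1252) = 0.000337 M.
pH = -log(0.000337) = 3.47.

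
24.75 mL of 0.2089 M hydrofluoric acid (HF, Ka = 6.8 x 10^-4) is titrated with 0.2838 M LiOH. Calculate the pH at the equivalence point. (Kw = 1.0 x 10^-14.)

n(HF) = 0.2089 x 0.02475 = 0.005170 mol; V(LiOH) at equivalence = 0.005170/0.2838 = 0.01822 L.
At equivalence all the acid is converted to F-; total volume = 0.02475 + 0.01822 = 0.04297 L, so [F-] = 0.005170/0.04297 = 0.1203 M.
Kb = Kw/Ka = 1.0e-14 / 6.8 x 10^-4 = 1.47e-11.
[OH^-] = sqrt(Kb x [F-]) = sqrt(1.47e-11 x 0.1203) = 1.33e-6 M.
pOH = 5.88, so pH = 14.00 - 5.88 = 8.12.

8.12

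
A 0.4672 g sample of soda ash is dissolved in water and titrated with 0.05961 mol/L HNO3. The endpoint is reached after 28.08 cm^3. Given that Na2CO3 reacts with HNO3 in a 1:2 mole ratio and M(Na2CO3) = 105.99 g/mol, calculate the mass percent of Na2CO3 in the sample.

19.0%

n(HNO3) = 0.05961 x 0.02808 = 0.001674 mol.
n(Na2CO3) = 0.001674 / 2 = 0.0008369 mol.
mass of Na2CO3 = 0.0008369 x 105.99 = 0.08871 g.
% purity = 0.08871 / 0.4672 x 100 = 19.0%.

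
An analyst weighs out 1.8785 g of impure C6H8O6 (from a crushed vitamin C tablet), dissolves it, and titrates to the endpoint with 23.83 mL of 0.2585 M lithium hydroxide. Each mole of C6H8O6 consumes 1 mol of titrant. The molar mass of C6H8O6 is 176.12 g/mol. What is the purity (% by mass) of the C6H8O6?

n(LiOH) = 0.2585 x 0.02383 = 0.006160 mol.
n(C6H8O6) = 0.006160 / 1 = 0.006160 mol.
mass of C6H8O6 = 0.006160 x 176.12 = 1.085 g.
% purity = 1.085 / 1.8785 x 100 = 57.8%.

57.8%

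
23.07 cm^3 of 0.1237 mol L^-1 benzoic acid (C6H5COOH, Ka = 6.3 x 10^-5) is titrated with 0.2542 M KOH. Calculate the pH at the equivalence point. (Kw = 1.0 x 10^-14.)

8.56

n(C6H5COOH) = 0.1237 x 0.02307 = 0.002854 mol; V(KOH) at equivalence = 0.002854/0.2542 = 0.01123 L.
At equivalence all the acid is converted to C6H5COO-; total volume = 0.02307 + 0.01123 = 0.03430 L, so [C6H5COO-] = 0.002854/0.03430 = 0.08321 M.
Kb = Kw/Ka = 1.0e-14 / 6.3 x 10^-5 = 1.59e-10.
[OH^-] = sqrt(Kb x [C6H5COO-]) = sqrt(1.59e-10 x 0.08321) = 3.63e-6 M.
pOH = 5.44, so pH = 14.00 - 5.44 = 8.56.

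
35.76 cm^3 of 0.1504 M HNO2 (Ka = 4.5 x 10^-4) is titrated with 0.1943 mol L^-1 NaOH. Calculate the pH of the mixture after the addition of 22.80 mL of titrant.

4.02

Initial n(HNO2) = 0.1504 x 0.03576 = 0.005378 mol.
n(NaOH) added = 0.1943 x 0.02280 = 0.004430 mol, converting that many moles of HNO2 to NO2-.
Remaining n(HNO2) = 0.0009483 mol; n(NO2-) = 0.004430 mol.
By Henderson-Hasselbalch, pH = pKa + log([A^-]/[HA]) = 3.35 + log(0.004430/0.0009483) = 3.35 + (+0.67) = 4.02.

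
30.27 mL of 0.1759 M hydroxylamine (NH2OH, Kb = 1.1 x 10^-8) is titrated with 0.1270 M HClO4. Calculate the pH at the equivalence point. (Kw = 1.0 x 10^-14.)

3.59

n(NH2OH) = 0.1759 x 0.03027 = 0.005324 mol; V(HClO4) at equivalence = 0.005324/0.1270 = 0.04193 L.
At equivalence the base is fully converted to NH3OH+; total volume = 0.07220 L, so [NH3OH+] = 0.005324/0.07220 = 0.07375 M.
Ka(NH3OH+) = Kw/Kb = 1.0e-14 / 1.1 x 10^-8 = 9.09e-7.
[H^+] = sqrt(Ka x [NH3OH+]) = sqrt(9.09e-7 x 0.07375) = 0.000259 M.
pH = -log(0.000259) = 3.59.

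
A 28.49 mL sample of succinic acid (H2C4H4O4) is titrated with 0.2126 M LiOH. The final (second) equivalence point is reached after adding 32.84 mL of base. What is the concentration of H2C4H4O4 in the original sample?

n(LiOH) = 0.2126 x 0.03284 = 0.006982 mol.
At the final (second) equivalence point, 2 mol OH^- react per mol H2C4H4O4, so n(H2C4H4O4) = 0.006982 / 2 = 0.003491 mol.
[H2C4H4O4] = 0.003491 / 0.02849 L = 0.123 M.

0.123 M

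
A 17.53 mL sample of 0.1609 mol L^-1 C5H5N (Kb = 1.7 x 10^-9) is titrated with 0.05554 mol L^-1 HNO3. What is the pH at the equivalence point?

n(C5H5N) = 0.1609 x 0.01753 = 0.002821 mol; V(HNO3) at equivalence = 0.002821/0.05554 = 0.05078 L.
At equivalence the base is fully converted to C5H5NH+; total volume = 0.06831 L, so [C5H5NH+] = 0.002821/0.06831 = 0.04129 M.
Ka(C5H5NH+) = Kw/Kb = 1.0e-14 / 1.7 x 10^-9 = 5.88e-6.
[H^+] = sqrt(Ka x [C5H5NH+]) = sqrt(5.88e-6 x 0.04129) = 0.000493 M.
pH = -log(0.000493) = 3.31.

3.31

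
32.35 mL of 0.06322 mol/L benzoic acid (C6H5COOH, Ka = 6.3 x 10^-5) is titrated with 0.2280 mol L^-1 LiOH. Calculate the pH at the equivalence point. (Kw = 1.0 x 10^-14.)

8.45

n(C6H5COOH) = 0.06322 x 0.03235 = 0.002045 mol; V(LiOH) at equivalence = 0.002045/0.2280 = 0.008970 L.
At equivalence all the acid is converted to C6H5COO-; total volume = 0.03235 + 0.008970 = 0.04132 L, so [C6H5COO-] = 0.002045/0.04132 = 0.04950 M.
Kb = Kw/Ka = 1.0e-14 / 6.3 x 10^-5 = 1.59e-10.
[OH^-] = sqrt(Kb x [C6H5COO-]) = sqrt(1.59e-10 x 0.04950) = 2.80e-6 M.
pOH = 5.55, so pH = 14.00 - 5.55 = 8.45.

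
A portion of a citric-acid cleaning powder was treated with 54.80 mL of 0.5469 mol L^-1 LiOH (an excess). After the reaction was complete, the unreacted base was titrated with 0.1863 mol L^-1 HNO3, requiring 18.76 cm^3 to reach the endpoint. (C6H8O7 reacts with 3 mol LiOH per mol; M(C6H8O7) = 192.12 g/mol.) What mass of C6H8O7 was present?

Total n(LiOH) added = 0.5469 x 0.05480 = 0.02997 mol.
n(HNO3) used = 0.1863 x 0.01876 = 0.003495 mol, which equals the excess n(LiOH).
So n(LiOH) consumed by the sample = 0.02997 - 0.003495 = 0.02648 mol.
n(C6H8O7) = 0.02648 / 3 = 0.008825 mol.
mass = 0.008825 mol x 192.12 g/mol = 1.70 g.

1.70 g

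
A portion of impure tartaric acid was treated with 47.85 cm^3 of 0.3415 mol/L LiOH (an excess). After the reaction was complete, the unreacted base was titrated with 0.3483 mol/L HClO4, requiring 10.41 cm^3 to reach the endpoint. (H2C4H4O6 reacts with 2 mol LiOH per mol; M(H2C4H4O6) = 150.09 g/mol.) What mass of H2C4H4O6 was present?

0.954 g

Total n(LiOH) added = 0.3415 x 0.04785 = 0.01634 mol.
n(HClO4) used = 0.3483 x 0.01041 = 0.003626 mol, which equals the excess n(LiOH).
So n(LiOH) consumed by the sample = 0.01634 - 0.003626 = 0.01271 mol.
n(H2C4H4O6) = 0.01271 / 2 = 0.006357 mol.
mass = 0.006357 mol x 150.09 g/mol = 0.954 g.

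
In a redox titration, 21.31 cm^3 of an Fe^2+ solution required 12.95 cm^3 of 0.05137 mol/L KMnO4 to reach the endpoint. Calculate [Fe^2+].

n(KMnO4) = 0.05137 x 0.01295 = 0.0006652 mol.
From the balanced equation, 1 mol KMnO4 reacts with 5 mol Fe^2+, so n(Fe^2+) = 0.0006652 x 5/1 = 0.003326 mol.
[Fe^2+] = 0.003326 / 0.02131 L = 0.156 M.

0.156 M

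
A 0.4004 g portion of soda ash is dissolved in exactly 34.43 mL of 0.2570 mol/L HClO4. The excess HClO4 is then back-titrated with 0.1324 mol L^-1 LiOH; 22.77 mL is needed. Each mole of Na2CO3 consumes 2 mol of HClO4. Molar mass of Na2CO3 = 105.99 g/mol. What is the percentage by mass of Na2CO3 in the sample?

77.2%

Total n(HClO4) added = 0.2570 x 0.03443 = 0.008849 mol.
n(LiOH) used = 0.1324 x 0.02277 = 0.003015 mol, which equals the excess n(HClO4).
So n(HClO4) consumed by the sample = 0.008849 - 0.003015 = 0.005834 mol.
n(Na2CO3) = 0.005834 / 2 = 0.002917 mol.
mass Na2CO3 = 0.002917 x 105.99 = 0.3092 g, so %Na2CO3 = 0.3092/0.4004 x 100 = 77.2%.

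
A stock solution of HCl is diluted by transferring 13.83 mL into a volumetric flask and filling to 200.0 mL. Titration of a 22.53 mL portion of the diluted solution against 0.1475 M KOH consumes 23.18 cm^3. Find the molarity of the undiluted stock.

n(KOH) = 0.1475 x 0.02318 = 0.003419 mol.
n(HCl) in the aliquot = 0.003419 mol.
[diluted HCl] = 0.003419 / 0.02253 = 0.1518 M.
Dilution factor = 200.0/13.83 = 14.46, so [stock] = 0.1518 x 14.46 = 2.19 M.

2.19 M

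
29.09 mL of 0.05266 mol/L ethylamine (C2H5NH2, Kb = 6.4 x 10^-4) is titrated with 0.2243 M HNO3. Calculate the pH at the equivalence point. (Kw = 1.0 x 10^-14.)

n(C2H5NH2) = 0.05266 x 0.02909 = 0.001532 mol; V(HNO3) at equivalence = 0.001532/0.2243 = 0.006830 L.
At equivalence the base is fully converted to C2H5NH3+; total volume = 0.03592 L, so [C2H5NH3+] = 0.001532/0.03592 = 0.04265 M.
Ka(C2H5NH3+) = Kw/Kb = 1.0e-14 / 6.4 x 10^-4 = 1.56e-11.
[H^+] = sqrt(Ka x [C2H5NH3+]) = sqrt(1.56e-11 x 0.04265) = 8.16e-7 M.
pH = -log(8.16e-7) = 6.09.

6.09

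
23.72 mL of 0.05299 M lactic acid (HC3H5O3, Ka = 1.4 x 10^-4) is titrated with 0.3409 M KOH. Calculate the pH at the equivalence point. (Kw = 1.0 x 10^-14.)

n(HC3H5O3) = 0.05299 x 0.02372 = 0.001257 mol; V(KOH) at equivalence = 0.001257/0.3409 = 0.003687 L.
At equivalence all the acid is converted to C3H5O3-; total volume = 0.02372 + 0.003687 = 0.02741 L, so [C3H5O3-] = 0.001257/0.02741 = 0.04586 M.
Kb = Kw/Ka = 1.0e-14 / 1.4 x 10^-4 = 7.14e-11.
[OH^-] = sqrt(Kb x [C3H5O3-]) = sqrt(7.14e-11 x 0.04586) = 1.81e-6 M.
pOH = 5.74, so pH = 14.00 - 5.74 = 8.26.

8.26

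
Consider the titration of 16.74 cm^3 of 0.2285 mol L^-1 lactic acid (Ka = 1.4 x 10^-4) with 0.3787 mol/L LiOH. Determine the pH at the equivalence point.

n(HC3H5O3) = 0.2285 x 0.01674 = 0.003825 mol; V(LiOH) at equivalence = 0.003825/0.3787 = 0.01010 L.
At equivalence all the acid is converted to C3H5O3-; total volume = 0.01674 + 0.01010 = 0.02684 L, so [C3H5O3-] = 0.003825/0.02684 = 0.1425 M.
Kb = Kw/Ka = 1.0e-14 / 1.4 x 10^-4 = 7.14e-11.
[OH^-] = sqrt(Kb x [C3H5O3-]) = sqrt(7.14e-11 x 0.1425) = 3.19e-6 M.
pOH = 5.50, so pH = 14.00 - 5.50 = 8.50.

8.50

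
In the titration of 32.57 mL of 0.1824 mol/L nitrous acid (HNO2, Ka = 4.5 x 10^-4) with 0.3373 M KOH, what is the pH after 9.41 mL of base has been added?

3.41

Initial n(HNO2) = 0.1824 x 0.03257 = 0.005941 mol.
n(KOH) added = 0.3373 x 0.009410 = 0.003174 mol, converting that many moles of HNO2 to NO2-.
Remaining n(HNO2) = 0.002767 mol; n(NO2-) = 0.003174 mol.
By Henderson-Hasselbalch, pH = pKa + log([A^-]/[HA]) = 3.35 + log(0.003174/0.002767) = 3.35 + (+0.06) = 3.41.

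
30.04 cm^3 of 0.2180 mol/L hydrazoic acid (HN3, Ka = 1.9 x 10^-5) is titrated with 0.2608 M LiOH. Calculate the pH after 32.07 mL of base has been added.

n(acid) = 0.2180 x 0.03004 = 0.006549 mol; n(LiOH) added = 0.2608 x 0.03207 = 0.008364 mol.
Base is in excess by 0.008364 - 0.006549 = 0.001815 mol in a total volume of 0.06211 L.
[OH^-] = 0.001815/0.06211 = 0.02922 M, so pOH = 1.53 and pH = 14.00 - 1.53 = 12.47.

12.47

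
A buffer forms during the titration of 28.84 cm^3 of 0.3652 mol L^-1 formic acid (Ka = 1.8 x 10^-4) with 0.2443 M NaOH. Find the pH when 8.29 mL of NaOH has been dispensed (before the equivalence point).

3.12

Initial n(HCOOH) = 0.3652 x 0.02884 = 0.01053 mol.
n(NaOH) added = 0.2443 x 0.008290 = 0.002025 mol, converting that many moles of HCOOH to HCOO-.
Remaining n(HCOOH) = 0.008507 mol; n(HCOO-) = 0.002025 mol.
By Henderson-Hasselbalch, pH = pKa + log([A^-]/[HA]) = 3.74 + log(0.002025/0.008507) = 3.74 + (-0.62) = 3.12.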